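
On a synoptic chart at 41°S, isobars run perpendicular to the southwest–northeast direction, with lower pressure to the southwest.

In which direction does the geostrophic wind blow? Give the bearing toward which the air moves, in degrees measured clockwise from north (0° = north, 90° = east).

135°

The pressure-gradient force points toward the southwest (bearing 225°).
Geostrophic balance: in the Southern Hemisphere the Coriolis force deflects motion to the left, so the geostrophic wind blows 90° to the left of the pressure-gradient force (low pressure on the right).
Rotating 225° by 90° counterclockwise gives 135° — the wind blows toward the southeast.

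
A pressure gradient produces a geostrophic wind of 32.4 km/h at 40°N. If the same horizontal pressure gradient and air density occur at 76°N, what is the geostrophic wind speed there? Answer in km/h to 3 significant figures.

With the same pressure gradient and density, V_g ∝ 1/f ∝ 1/sin φ.
V₂ = V₁ · sin φ₁ / sin φ₂ = 32.4 × sin 40° / sin 76°
V₂ = 32.4 × 0.6428/0.9703 = 21.5 km/h

21.5 km/h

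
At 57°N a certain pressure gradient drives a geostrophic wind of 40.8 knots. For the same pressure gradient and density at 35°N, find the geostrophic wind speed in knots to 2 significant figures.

With the same pressure gradient and density, V_g ∝ 1/f ∝ 1/sin φ.
V₂ = V₁ · sin φ₁ / sin φ₂ = 40.8 × sin 57° / sin 35°
V₂ = 40.8 × 0.8387/0.5736 = 60 knots

60 knots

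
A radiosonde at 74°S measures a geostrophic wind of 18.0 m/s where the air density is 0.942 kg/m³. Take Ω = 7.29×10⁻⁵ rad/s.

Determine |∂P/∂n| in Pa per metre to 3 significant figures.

2.38×10⁻³ Pa/m

Coriolis parameter at 74°S:
f = 2Ω sin φ = 2 × 7.29×10⁻⁵ × sin 74° = 1.40×10⁻⁴ s⁻¹
Geostrophic balance rearranged: |∂P/∂n| = f ρ V_g
|∂P/∂n| = 1.40×10⁻⁴ × 0.942 × 18.0 = 2.38×10⁻³ Pa/m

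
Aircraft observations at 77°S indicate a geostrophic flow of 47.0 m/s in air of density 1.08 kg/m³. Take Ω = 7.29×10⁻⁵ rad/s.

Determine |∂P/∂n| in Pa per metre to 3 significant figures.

Coriolis parameter at 77°S:
f = 2Ω sin φ = 2 × 7.29×10⁻⁵ × sin 77° = 1.42×10⁻⁴ s⁻¹
Geostrophic balance rearranged: |∂P/∂n| = f ρ V_g
|∂P/∂n| = 1.42×10⁻⁴ × 1.08 × 47.0 = 7.21×10⁻³ Pa/m

7.21×10⁻³ Pa/m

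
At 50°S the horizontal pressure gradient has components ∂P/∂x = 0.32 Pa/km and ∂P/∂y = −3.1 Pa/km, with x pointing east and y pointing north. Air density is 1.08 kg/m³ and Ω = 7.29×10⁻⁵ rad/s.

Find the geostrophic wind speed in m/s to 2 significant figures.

26 m/s

Coriolis parameter at 50°S:
f = 2Ω sin φ = 2 × 7.29×10⁻⁵ × sin 50° = 1.12×10⁻⁴ s⁻¹
In the Southern Hemisphere f is negative: f = −1.12×10⁻⁴ s⁻¹.
Component geostrophic relations (x east, y north):
u_g = −(1/(fρ)) ∂P/∂y,  v_g = (1/(fρ)) ∂P/∂x
u_g = −(−3.1×10⁻³)/(−1.12×10⁻⁴ × 1.08) = −25.7 m/s;  v_g = (0.32×10⁻³)/(−1.12×10⁻⁴ × 1.08) = −2.65 m/s
|V_g| = √(u_g² + v_g²) = 25.8 m/s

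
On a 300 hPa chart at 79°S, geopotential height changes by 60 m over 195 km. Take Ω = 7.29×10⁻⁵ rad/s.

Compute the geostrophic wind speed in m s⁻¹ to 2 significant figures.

Coriolis parameter at 79°S:
f = 2Ω sin φ = 2 × 7.29×10⁻⁵ × sin 79° = 1.43×10⁻⁴ s⁻¹
Height gradient: |∂Z/∂n| = 60 m / 195000 m = 3.08×10⁻⁴
On a pressure surface, geostrophic balance gives V_g = (g/f)|∂Z/∂n|:
V_g = 9.81 × 3.08×10⁻⁴ / 1.43×10⁻⁴ = 21.1 m/s

21 m s⁻¹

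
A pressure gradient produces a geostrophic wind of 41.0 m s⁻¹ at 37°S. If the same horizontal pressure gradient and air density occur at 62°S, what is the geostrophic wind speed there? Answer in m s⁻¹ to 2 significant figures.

28 m s⁻¹

With the same pressure gradient and density, V_g ∝ 1/f ∝ 1/sin φ.
V₂ = V₁ · sin φ₁ / sin φ₂ = 41.0 × sin 37° / sin 62°
V₂ = 41.0 × 0.6018/0.8829 = 28 m s⁻¹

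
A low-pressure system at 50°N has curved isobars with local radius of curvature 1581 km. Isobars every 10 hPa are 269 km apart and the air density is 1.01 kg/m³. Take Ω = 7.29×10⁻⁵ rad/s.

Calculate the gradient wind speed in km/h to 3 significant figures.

Coriolis parameter at 50°N:
f = 2Ω sin φ = 2 × 7.29×10⁻⁵ × sin 50° = 1.12×10⁻⁴ s⁻¹
Pressure gradient: |∂P/∂n| = 1000 Pa / 269000 m = 3.72×10⁻³ Pa/m
Geostrophic speed: V_g = |∂P/∂n|/(fρ) = 3.72×10⁻³/(1.12×10⁻⁴ × 1.01) = 33.0 m/s
Around a low, centrifugal force acts outward with Coriolis, so pressure-gradient force balances both:
(1/ρ)|∂P/∂n| = fV + V²/R  →  V² + fR·V − fR·V_g = 0
With fR = 1.12×10⁻⁴ × 1581×10³ m = 177 m/s:
V = [−fR + √((fR)² + 4 fR V_g)]/2 = [−177 + √(177² + 4×177×33)]/2 = 28.4 m/s
Subgeostrophic (V < V_g = 33 m/s), as expected around a low.
Converting: 28.4 m/s × 3.6 = 102 km/h

102 km/h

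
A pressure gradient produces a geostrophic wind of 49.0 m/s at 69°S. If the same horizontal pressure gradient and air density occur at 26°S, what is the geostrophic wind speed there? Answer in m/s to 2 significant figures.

100 m/s

With the same pressure gradient and density, V_g ∝ 1/f ∝ 1/sin φ.
V₂ = V₁ · sin φ₁ / sin φ₂ = 49.0 × sin 69° / sin 26°
V₂ = 49.0 × 0.9336/0.4384 = 100 m/s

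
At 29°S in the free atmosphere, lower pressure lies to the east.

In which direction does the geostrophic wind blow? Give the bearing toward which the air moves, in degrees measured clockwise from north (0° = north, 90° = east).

000°

The pressure-gradient force points toward the east (bearing 090°).
Geostrophic balance: in the Southern Hemisphere the Coriolis force deflects motion to the left, so the geostrophic wind blows 90° to the left of the pressure-gradient force (low pressure on the right).
Rotating 090° by 90° counterclockwise gives 000° — the wind blows toward the north.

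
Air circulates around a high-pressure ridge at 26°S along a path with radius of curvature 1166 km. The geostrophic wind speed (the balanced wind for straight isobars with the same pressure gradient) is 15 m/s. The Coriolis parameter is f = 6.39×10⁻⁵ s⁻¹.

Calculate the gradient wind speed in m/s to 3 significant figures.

Around a high, pressure-gradient force acts outward with centrifugal, so Coriolis balances both:
fV = (1/ρ)|∂P/∂n| + V²/R  →  V² − fR·V + fR·V_g = 0
With fR = 6.39×10⁻⁵ × 1166×10³ m = 74.5 m/s:
V = [fR − √((fR)² − 4 fR V_g)]/2 = [74.5 − √(74.5² − 4×74.5×15)]/2 = 20.8 m/s
Supergeostrophic (V > V_g = 15 m/s), as expected around a high.

20.8 m/s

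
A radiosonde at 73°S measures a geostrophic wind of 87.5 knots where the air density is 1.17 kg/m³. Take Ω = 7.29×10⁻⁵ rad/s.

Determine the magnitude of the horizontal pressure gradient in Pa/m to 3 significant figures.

Coriolis parameter at 73°S:
f = 2Ω sin φ = 2 × 7.29×10⁻⁵ × sin 73° = 1.39×10⁻⁴ s⁻¹
Wind speed in SI: 87.5 knots = 45.0 m/s
Geostrophic balance rearranged: |∂P/∂n| = f ρ V_g
|∂P/∂n| = 1.39×10⁻⁴ × 1.17 × 45.0 = 7.34×10⁻³ Pa/m

7.34×10⁻³ Pa/m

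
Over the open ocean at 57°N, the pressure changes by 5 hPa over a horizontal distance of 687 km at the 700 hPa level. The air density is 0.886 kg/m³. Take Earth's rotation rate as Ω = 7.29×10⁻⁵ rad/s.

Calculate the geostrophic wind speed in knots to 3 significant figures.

13.1 knots

Coriolis parameter at 57°N:
f = 2Ω sin φ = 2 × 7.29×10⁻⁵ × sin 57° = 1.22×10⁻⁴ s⁻¹
Pressure gradient: |∂P/∂n| = 500 Pa / 687000 m = 7.28×10⁻⁴ Pa/m
Geostrophic balance (pressure-gradient force = Coriolis force):
V_g = (1/(fρ)) |∂P/∂n| = 7.28×10⁻⁴ / (1.22×10⁻⁴ × 0.886) = 6.72 m/s
Converting: 6.72 m/s × 1.944 = 13.1 knots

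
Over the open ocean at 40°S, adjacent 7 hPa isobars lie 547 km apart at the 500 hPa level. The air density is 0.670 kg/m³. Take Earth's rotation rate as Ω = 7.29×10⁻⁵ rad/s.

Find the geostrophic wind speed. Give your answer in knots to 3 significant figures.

Coriolis parameter at 40°S:
f = 2Ω sin φ = 2 × 7.29×10⁻⁵ × sin 40° = 9.37×10⁻⁵ s⁻¹
Pressure gradient: |∂P/∂n| = 700 Pa / 547000 m = 1.28×10⁻³ Pa/m
Geostrophic balance (pressure-gradient force = Coriolis force):
V_g = (1/(fρ)) |∂P/∂n| = 1.28×10⁻³ / (9.37×10⁻⁵ × 0.670) = 20.4 m/s
Converting: 20.4 m/s × 1.944 = 39.6 knots

39.6 knots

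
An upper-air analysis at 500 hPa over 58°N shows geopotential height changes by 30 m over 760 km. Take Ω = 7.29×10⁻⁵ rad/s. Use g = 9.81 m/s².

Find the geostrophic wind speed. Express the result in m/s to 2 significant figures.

Coriolis parameter at 58°N:
f = 2Ω sin φ = 2 × 7.29×10⁻⁵ × sin 58° = 1.24×10⁻⁴ s⁻¹
Height gradient: |∂Z/∂n| = 30 m / 760000 m = 3.95×10⁻⁵
On a pressure surface, geostrophic balance gives V_g = (g/f)|∂Z/∂n|:
V_g = 9.81 × 3.95×10⁻⁵ / 1.24×10⁻⁴ = 3.13 m/s

3.1 m/s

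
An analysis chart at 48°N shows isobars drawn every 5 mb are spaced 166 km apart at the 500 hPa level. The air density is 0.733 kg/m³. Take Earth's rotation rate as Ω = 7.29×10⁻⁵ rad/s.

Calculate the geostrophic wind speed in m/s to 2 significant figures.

Coriolis parameter at 48°N:
f = 2Ω sin φ = 2 × 7.29×10⁻⁵ × sin 48° = 1.08×10⁻⁴ s⁻¹
Pressure gradient: |∂P/∂n| = 500 Pa / 166000 m = 3.01×10⁻³ Pa/m
Geostrophic balance (pressure-gradient force = Coriolis force):
V_g = (1/(fρ)) |∂P/∂n| = 3.01×10⁻³ / (1.08×10⁻⁴ × 0.733) = 37.9 m/s

38 m/s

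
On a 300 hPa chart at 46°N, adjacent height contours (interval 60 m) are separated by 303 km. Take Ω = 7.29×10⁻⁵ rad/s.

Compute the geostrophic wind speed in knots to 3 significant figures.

36.0 knots

Coriolis parameter at 46°N:
f = 2Ω sin φ = 2 × 7.29×10⁻⁵ × sin 46° = 1.05×10⁻⁴ s⁻¹
Height gradient: |∂Z/∂n| = 60 m / 303000 m = 1.98×10⁻⁴
On a pressure surface, geostrophic balance gives V_g = (g/f)|∂Z/∂n|:
V_g = 9.81 × 1.98×10⁻⁴ / 1.05×10⁻⁴ = 18.5 m/s
Converting: 18.5 m/s × 1.944 = 36.0 knots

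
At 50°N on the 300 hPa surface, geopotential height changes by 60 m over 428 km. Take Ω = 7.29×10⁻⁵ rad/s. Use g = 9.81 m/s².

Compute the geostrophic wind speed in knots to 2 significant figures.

Coriolis parameter at 50°N:
f = 2Ω sin φ = 2 × 7.29×10⁻⁵ × sin 50° = 1.12×10⁻⁴ s⁻¹
Height gradient: |∂Z/∂n| = 60 m / 428000 m = 1.40×10⁻⁴
On a pressure surface, geostrophic balance gives V_g = (g/f)|∂Z/∂n|:
V_g = 9.81 × 1.40×10⁻⁴ / 1.12×10⁻⁴ = 12.3 m/s
Converting: 12.3 m/s × 1.944 = 24 knots

24 knots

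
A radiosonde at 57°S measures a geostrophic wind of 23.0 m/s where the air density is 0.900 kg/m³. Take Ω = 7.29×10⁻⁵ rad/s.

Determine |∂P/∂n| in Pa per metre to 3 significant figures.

Coriolis parameter at 57°S:
f = 2Ω sin φ = 2 × 7.29×10⁻⁵ × sin 57° = 1.22×10⁻⁴ s⁻¹
Geostrophic balance rearranged: |∂P/∂n| = f ρ V_g
|∂P/∂n| = 1.22×10⁻⁴ × 0.900 × 23.0 = 2.53×10⁻³ Pa/m

2.53×10⁻³ Pa/m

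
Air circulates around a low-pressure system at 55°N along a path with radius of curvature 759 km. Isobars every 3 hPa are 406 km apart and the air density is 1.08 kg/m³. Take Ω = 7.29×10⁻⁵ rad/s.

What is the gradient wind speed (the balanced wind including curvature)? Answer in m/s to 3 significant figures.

Coriolis parameter at 55°N:
f = 2Ω sin φ = 2 × 7.29×10⁻⁵ × sin 55° = 1.19×10⁻⁴ s⁻¹
Pressure gradient: |∂P/∂n| = 300 Pa / 406000 m = 7.39×10⁻⁴ Pa/m
Geostrophic speed: V_g = |∂P/∂n|/(fρ) = 7.39×10⁻⁴/(1.19×10⁻⁴ × 1.08) = 5.73 m/s
Around a low, centrifugal force acts outward with Coriolis, so pressure-gradient force balances both:
(1/ρ)|∂P/∂n| = fV + V²/R  →  V² + fR·V − fR·V_g = 0
With fR = 1.19×10⁻⁴ × 759×10³ m = 90.6 m/s:
V = [−fR + √((fR)² + 4 fR V_g)]/2 = [−90.6 + √(90.6² + 4×90.6×5.73)]/2 = 5.41 m/s
Subgeostrophic (V < V_g = 5.73 m/s), as expected around a low.

5.41 m/s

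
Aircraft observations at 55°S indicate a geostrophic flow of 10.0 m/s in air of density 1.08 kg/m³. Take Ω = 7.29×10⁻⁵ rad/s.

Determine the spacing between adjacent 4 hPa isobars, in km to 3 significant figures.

310 km

Coriolis parameter at 55°S:
f = 2Ω sin φ = 2 × 7.29×10⁻⁵ × sin 55° = 1.19×10⁻⁴ s⁻¹
Geostrophic balance rearranged: |∂P/∂n| = f ρ V_g
|∂P/∂n| = 1.19×10⁻⁴ × 1.08 × 10.0 = 1.29×10⁻³ Pa/m
Isobar spacing: Δn = ΔP/|∂P/∂n| = 400 Pa / 1.29×10⁻³ Pa/m = 310109 m ≈ 310 km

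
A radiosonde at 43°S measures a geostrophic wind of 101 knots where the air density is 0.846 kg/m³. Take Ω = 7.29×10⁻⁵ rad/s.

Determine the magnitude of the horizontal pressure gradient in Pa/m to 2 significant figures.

4.4×10⁻³ Pa/m

Coriolis parameter at 43°S:
f = 2Ω sin φ = 2 × 7.29×10⁻⁵ × sin 43° = 9.94×10⁻⁵ s⁻¹
Wind speed in SI: 101 knots = 52.0 m/s
Geostrophic balance rearranged: |∂P/∂n| = f ρ V_g
|∂P/∂n| = 9.94×10⁻⁵ × 0.846 × 52.0 = 4.37×10⁻³ Pa/m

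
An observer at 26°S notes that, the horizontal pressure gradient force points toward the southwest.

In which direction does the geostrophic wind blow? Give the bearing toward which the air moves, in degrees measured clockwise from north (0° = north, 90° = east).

135°

The pressure-gradient force points toward the southwest (bearing 225°).
Geostrophic balance: in the Southern Hemisphere the Coriolis force deflects motion to the left, so the geostrophic wind blows 90° to the left of the pressure-gradient force (low pressure on the right).
Rotating 225° by 90° counterclockwise gives 135° — the wind blows toward the southeast.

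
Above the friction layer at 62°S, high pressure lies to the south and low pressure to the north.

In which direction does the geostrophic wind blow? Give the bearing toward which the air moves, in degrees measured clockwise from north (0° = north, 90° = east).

The pressure-gradient force points toward the north (bearing 000°).
Geostrophic balance: in the Southern Hemisphere the Coriolis force deflects motion to the left, so the geostrophic wind blows 90° to the left of the pressure-gradient force (low pressure on the right).
Rotating 000° by 90° counterclockwise gives 270° — the wind blows toward the west.

270°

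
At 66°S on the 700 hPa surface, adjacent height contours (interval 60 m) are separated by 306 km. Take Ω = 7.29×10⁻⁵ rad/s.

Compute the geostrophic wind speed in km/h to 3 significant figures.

52.0 km/h

Coriolis parameter at 66°S:
f = 2Ω sin φ = 2 × 7.29×10⁻⁵ × sin 66° = 1.33×10⁻⁴ s⁻¹
Height gradient: |∂Z/∂n| = 60 m / 306000 m = 1.96×10⁻⁴
On a pressure surface, geostrophic balance gives V_g = (g/f)|∂Z/∂n|:
V_g = 9.81 × 1.96×10⁻⁴ / 1.33×10⁻⁴ = 14.4 m/s
Converting: 14.4 m/s × 3.6 = 52.0 km/h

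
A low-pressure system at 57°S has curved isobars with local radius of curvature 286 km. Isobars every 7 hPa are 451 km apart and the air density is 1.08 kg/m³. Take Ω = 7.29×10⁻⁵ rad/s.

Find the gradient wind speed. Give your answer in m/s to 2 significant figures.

Coriolis parameter at 57°S:
f = 2Ω sin φ = 2 × 7.29×10⁻⁵ × sin 57° = 1.22×10⁻⁴ s⁻¹
Pressure gradient: |∂P/∂n| = 700 Pa / 451000 m = 1.55×10⁻³ Pa/m
Geostrophic speed: V_g = |∂P/∂n|/(fρ) = 1.55×10⁻³/(1.22×10⁻⁴ × 1.08) = 11.8 m/s
Around a low, centrifugal force acts outward with Coriolis, so pressure-gradient force balances both:
(1/ρ)|∂P/∂n| = fV + V²/R  →  V² + fR·V − fR·V_g = 0
With fR = 1.22×10⁻⁴ × 286×10³ m = 35.0 m/s:
V = [−fR + √((fR)² + 4 fR V_g)]/2 = [−35.0 + √(35.0² + 4×35.0×11.8)]/2 = 9.29 m/s
Subgeostrophic (V < V_g = 11.8 m/s), as expected around a low.

9.3 m/s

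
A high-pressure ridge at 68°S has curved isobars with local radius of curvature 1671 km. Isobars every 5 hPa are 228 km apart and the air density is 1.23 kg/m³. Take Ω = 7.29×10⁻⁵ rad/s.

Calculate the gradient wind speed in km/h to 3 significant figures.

Coriolis parameter at 68°S:
f = 2Ω sin φ = 2 × 7.29×10⁻⁵ × sin 68° = 1.35×10⁻⁴ s⁻¹
Pressure gradient: |∂P/∂n| = 500 Pa / 228000 m = 2.19×10⁻³ Pa/m
Geostrophic speed: V_g = |∂P/∂n|/(fρ) = 2.19×10⁻³/(1.35×10⁻⁴ × 1.23) = 13.2 m/s
Around a high, pressure-gradient force acts outward with centrifugal, so Coriolis balances both:
fV = (1/ρ)|∂P/∂n| + V²/R  →  V² − fR·V + fR·V_g = 0
With fR = 1.35×10⁻⁴ × 1671×10³ m = 226 m/s:
V = [fR − √((fR)² − 4 fR V_g)]/2 = [226 − √(226² − 4×226×13.2)]/2 = 14.1 m/s
Supergeostrophic (V > V_g = 13.2 m/s), as expected around a high.
Converting: 14.1 m/s × 3.6 = 50.6 km/h

50.6 km/h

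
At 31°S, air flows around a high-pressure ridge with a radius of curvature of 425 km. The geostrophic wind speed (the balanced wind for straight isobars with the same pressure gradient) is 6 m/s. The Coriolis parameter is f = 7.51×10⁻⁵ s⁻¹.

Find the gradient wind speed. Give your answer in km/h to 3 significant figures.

Around a high, pressure-gradient force acts outward with centrifugal, so Coriolis balances both:
fV = (1/ρ)|∂P/∂n| + V²/R  →  V² − fR·V + fR·V_g = 0
With fR = 7.51×10⁻⁵ × 425×10³ m = 31.9 m/s:
V = [fR − √((fR)² − 4 fR V_g)]/2 = [31.9 − √(31.9² − 4×31.9×6)]/2 = 8.01 m/s
Supergeostrophic (V > V_g = 6 m/s), as expected around a high.
Converting: 8.01 m/s × 3.6 = 28.8 km/h

28.8 km/h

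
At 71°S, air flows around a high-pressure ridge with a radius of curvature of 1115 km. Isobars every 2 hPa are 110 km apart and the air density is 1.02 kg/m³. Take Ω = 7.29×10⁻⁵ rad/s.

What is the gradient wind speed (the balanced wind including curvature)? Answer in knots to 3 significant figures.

Coriolis parameter at 71°S:
f = 2Ω sin φ = 2 × 7.29×10⁻⁵ × sin 71° = 1.38×10⁻⁴ s⁻¹
Pressure gradient: |∂P/∂n| = 200 Pa / 110000 m = 1.82×10⁻³ Pa/m
Geostrophic speed: V_g = |∂P/∂n|/(fρ) = 1.82×10⁻³/(1.38×10⁻⁴ × 1.02) = 12.9 m/s
Around a high, pressure-gradient force acts outward with centrifugal, so Coriolis balances both:
fV = (1/ρ)|∂P/∂n| + V²/R  →  V² − fR·V + fR·V_g = 0
With fR = 1.38×10⁻⁴ × 1115×10³ m = 154 m/s:
V = [fR − √((fR)² − 4 fR V_g)]/2 = [154 − √(154² − 4×154×12.9)]/2 = 14.3 m/s
Supergeostrophic (V > V_g = 12.9 m/s), as expected around a high.
Converting: 14.3 m/s × 1.944 = 27.7 knots

27.7 knots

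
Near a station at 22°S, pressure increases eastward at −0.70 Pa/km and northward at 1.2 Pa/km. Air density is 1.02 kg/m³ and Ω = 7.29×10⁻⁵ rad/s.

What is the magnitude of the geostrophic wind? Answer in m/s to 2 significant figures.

Coriolis parameter at 22°S:
f = 2Ω sin φ = 2 × 7.29×10⁻⁵ × sin 22° = 5.46×10⁻⁵ s⁻¹
In the Southern Hemisphere f is negative: f = −5.46×10⁻⁵ s⁻¹.
Component geostrophic relations (x east, y north):
u_g = −(1/(fρ)) ∂P/∂y,  v_g = (1/(fρ)) ∂P/∂x
u_g = −(1.2×10⁻³)/(−5.46×10⁻⁵ × 1.02) = 21.5 m/s;  v_g = (−0.70×10⁻³)/(−5.46×10⁻⁵ × 1.02) = 12.6 m/s
|V_g| = √(u_g² + v_g²) = 24.9 m/s

25 m/s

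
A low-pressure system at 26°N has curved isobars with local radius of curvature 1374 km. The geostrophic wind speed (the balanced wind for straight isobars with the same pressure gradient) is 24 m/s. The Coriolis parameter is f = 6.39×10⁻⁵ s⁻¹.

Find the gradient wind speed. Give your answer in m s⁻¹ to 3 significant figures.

Around a low, centrifugal force acts outward with Coriolis, so pressure-gradient force balances both:
(1/ρ)|∂P/∂n| = fV + V²/R  →  V² + fR·V − fR·V_g = 0
With fR = 6.39×10⁻⁵ × 1374×10³ m = 87.8 m/s:
V = [−fR + √((fR)² + 4 fR V_g)]/2 = [−87.8 + √(87.8² + 4×87.8×24)]/2 = 19.6 m/s
Subgeostrophic (V < V_g = 24 m/s), as expected around a low.

19.6 m s⁻¹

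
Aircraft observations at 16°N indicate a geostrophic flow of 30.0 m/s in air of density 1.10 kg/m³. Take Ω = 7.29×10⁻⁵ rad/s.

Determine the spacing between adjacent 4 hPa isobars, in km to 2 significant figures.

Coriolis parameter at 16°N:
f = 2Ω sin φ = 2 × 7.29×10⁻⁵ × sin 16° = 4.02×10⁻⁵ s⁻¹
Geostrophic balance rearranged: |∂P/∂n| = f ρ V_g
|∂P/∂n| = 4.02×10⁻⁵ × 1.10 × 30.0 = 1.33×10⁻³ Pa/m
Isobar spacing: Δn = ΔP/|∂P/∂n| = 400 Pa / 1.33×10⁻³ Pa/m = 301613 m ≈ 300 km

300 km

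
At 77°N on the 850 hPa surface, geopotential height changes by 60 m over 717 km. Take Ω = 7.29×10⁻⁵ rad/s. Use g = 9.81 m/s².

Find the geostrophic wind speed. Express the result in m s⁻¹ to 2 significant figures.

Coriolis parameter at 77°N:
f = 2Ω sin φ = 2 × 7.29×10⁻⁵ × sin 77° = 1.42×10⁻⁴ s⁻¹
Height gradient: |∂Z/∂n| = 60 m / 717000 m = 8.37×10⁻⁵
On a pressure surface, geostrophic balance gives V_g = (g/f)|∂Z/∂n|:
V_g = 9.81 × 8.37×10⁻⁵ / 1.42×10⁻⁴ = 5.78 m/s

5.8 m s⁻¹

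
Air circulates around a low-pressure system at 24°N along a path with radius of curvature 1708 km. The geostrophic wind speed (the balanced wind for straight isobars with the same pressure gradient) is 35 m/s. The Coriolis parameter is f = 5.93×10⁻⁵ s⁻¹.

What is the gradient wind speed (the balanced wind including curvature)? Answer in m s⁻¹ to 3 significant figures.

27.5 m s⁻¹

Around a low, centrifugal force acts outward with Coriolis, so pressure-gradient force balances both:
(1/ρ)|∂P/∂n| = fV + V²/R  →  V² + fR·V − fR·V_g = 0
With fR = 5.93×10⁻⁵ × 1708×10³ m = 101 m/s:
V = [−fR + √((fR)² + 4 fR V_g)]/2 = [−101 + √(101² + 4×101×35)]/2 = 27.5 m/s
Subgeostrophic (V < V_g = 35 m/s), as expected around a low.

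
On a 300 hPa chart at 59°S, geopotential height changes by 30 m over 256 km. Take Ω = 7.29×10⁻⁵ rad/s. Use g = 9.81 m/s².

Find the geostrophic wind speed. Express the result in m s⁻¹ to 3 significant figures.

9.20 m s⁻¹

Coriolis parameter at 59°S:
f = 2Ω sin φ = 2 × 7.29×10⁻⁵ × sin 59° = 1.25×10⁻⁴ s⁻¹
Height gradient: |∂Z/∂n| = 30 m / 256000 m = 1.17×10⁻⁴
On a pressure surface, geostrophic balance gives V_g = (g/f)|∂Z/∂n|:
V_g = 9.81 × 1.17×10⁻⁴ / 1.25×10⁻⁴ = 9.20 m/s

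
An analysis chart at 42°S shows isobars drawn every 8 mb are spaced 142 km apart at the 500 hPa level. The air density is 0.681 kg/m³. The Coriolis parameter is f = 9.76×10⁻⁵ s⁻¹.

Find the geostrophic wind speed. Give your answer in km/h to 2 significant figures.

Pressure gradient: |∂P/∂n| = 800 Pa / 142000 m = 5.63×10⁻³ Pa/m
Geostrophic balance (pressure-gradient force = Coriolis force):
V_g = (1/(fρ)) |∂P/∂n| = 5.63×10⁻³ / (9.76×10⁻⁵ × 0.681) = 84.8 m/s
Converting: 84.8 m/s × 3.6 = 310 km/h

310 km/h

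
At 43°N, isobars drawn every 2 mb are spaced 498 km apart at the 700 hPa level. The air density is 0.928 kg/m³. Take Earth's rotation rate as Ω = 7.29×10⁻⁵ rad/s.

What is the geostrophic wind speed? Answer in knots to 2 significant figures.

8.5 knots

Coriolis parameter at 43°N:
f = 2Ω sin φ = 2 × 7.29×10⁻⁵ × sin 43° = 9.94×10⁻⁵ s⁻¹
Pressure gradient: |∂P/∂n| = 200 Pa / 498000 m = 4.02×10⁻⁴ Pa/m
Geostrophic balance (pressure-gradient force = Coriolis force):
V_g = (1/(fρ)) |∂P/∂n| = 4.02×10⁻⁴ / (9.94×10⁻⁵ × 0.928) = 4.35 m/s
Converting: 4.35 m/s × 1.944 = 8.5 knots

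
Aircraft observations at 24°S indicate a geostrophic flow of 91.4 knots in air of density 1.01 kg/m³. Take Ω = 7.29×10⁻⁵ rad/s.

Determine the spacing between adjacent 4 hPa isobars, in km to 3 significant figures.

142 km

Coriolis parameter at 24°S:
f = 2Ω sin φ = 2 × 7.29×10⁻⁵ × sin 24° = 5.93×10⁻⁵ s⁻¹
Wind speed in SI: 91.4 knots = 47.0 m/s
Geostrophic balance rearranged: |∂P/∂n| = f ρ V_g
|∂P/∂n| = 5.93×10⁻⁵ × 1.01 × 47.0 = 2.82×10⁻³ Pa/m
Isobar spacing: Δn = ΔP/|∂P/∂n| = 400 Pa / 2.82×10⁻³ Pa/m = 142031 m ≈ 142 km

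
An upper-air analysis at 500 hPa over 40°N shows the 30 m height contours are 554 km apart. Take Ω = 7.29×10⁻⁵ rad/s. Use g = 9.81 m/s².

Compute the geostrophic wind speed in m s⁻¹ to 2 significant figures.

Coriolis parameter at 40°N:
f = 2Ω sin φ = 2 × 7.29×10⁻⁵ × sin 40° = 9.37×10⁻⁵ s⁻¹
Height gradient: |∂Z/∂n| = 30 m / 554000 m = 5.42×10⁻⁵
On a pressure surface, geostrophic balance gives V_g = (g/f)|∂Z/∂n|:
V_g = 9.81 × 5.42×10⁻⁵ / 9.37×10⁻⁵ = 5.67 m/s

5.7 m s⁻¹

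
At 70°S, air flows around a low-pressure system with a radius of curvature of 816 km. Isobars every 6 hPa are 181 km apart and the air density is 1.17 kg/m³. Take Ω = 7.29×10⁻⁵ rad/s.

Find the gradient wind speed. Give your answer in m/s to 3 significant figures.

Coriolis parameter at 70°S:
f = 2Ω sin φ = 2 × 7.29×10⁻⁵ × sin 70° = 1.37×10⁻⁴ s⁻¹
Pressure gradient: |∂P/∂n| = 600 Pa / 181000 m = 3.31×10⁻³ Pa/m
Geostrophic speed: V_g = |∂P/∂n|/(fρ) = 3.31×10⁻³/(1.37×10⁻⁴ × 1.17) = 20.7 m/s
Around a low, centrifugal force acts outward with Coriolis, so pressure-gradient force balances both:
(1/ρ)|∂P/∂n| = fV + V²/R  →  V² + fR·V − fR·V_g = 0
With fR = 1.37×10⁻⁴ × 816×10³ m = 112 m/s:
V = [−fR + √((fR)² + 4 fR V_g)]/2 = [−112 + √(112² + 4×112×20.7)]/2 = 17.8 m/s
Subgeostrophic (V < V_g = 20.7 m/s), as expected around a low.

17.8 m/s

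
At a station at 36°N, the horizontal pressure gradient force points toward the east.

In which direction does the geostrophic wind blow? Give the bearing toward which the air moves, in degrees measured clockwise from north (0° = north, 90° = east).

The pressure-gradient force points toward the east (bearing 090°).
Geostrophic balance: in the Northern Hemisphere the Coriolis force deflects motion to the right, so the geostrophic wind blows 90° to the right of the pressure-gradient force (low pressure on the left).
Rotating 090° by 90° clockwise gives 180° — the wind blows toward the south.

180°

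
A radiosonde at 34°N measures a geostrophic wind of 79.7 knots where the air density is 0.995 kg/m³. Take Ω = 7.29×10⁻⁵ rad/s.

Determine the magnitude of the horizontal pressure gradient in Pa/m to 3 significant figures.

3.33×10⁻³ Pa/m

Coriolis parameter at 34°N:
f = 2Ω sin φ = 2 × 7.29×10⁻⁵ × sin 34° = 8.15×10⁻⁵ s⁻¹
Wind speed in SI: 79.7 knots = 41.0 m/s
Geostrophic balance rearranged: |∂P/∂n| = f ρ V_g
|∂P/∂n| = 8.15×10⁻⁵ × 0.995 × 41.0 = 3.33×10⁻³ Pa/m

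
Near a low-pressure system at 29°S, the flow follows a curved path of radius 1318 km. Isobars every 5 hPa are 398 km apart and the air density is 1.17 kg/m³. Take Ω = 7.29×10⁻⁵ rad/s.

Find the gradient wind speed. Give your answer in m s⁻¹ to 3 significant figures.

13.3 m s⁻¹

Coriolis parameter at 29°S:
f = 2Ω sin φ = 2 × 7.29×10⁻⁵ × sin 29° = 7.07×10⁻⁵ s⁻¹
Pressure gradient: |∂P/∂n| = 500 Pa / 398000 m = 1.26×10⁻³ Pa/m
Geostrophic speed: V_g = |∂P/∂n|/(fρ) = 1.26×10⁻³/(7.07×10⁻⁵ × 1.17) = 15.2 m/s
Around a low, centrifugal force acts outward with Coriolis, so pressure-gradient force balances both:
(1/ρ)|∂P/∂n| = fV + V²/R  →  V² + fR·V − fR·V_g = 0
With fR = 7.07×10⁻⁵ × 1318×10³ m = 93.2 m/s:
V = [−fR + √((fR)² + 4 fR V_g)]/2 = [−93.2 + √(93.2² + 4×93.2×15.2)]/2 = 13.3 m/s
Subgeostrophic (V < V_g = 15.2 m/s), as expected around a low.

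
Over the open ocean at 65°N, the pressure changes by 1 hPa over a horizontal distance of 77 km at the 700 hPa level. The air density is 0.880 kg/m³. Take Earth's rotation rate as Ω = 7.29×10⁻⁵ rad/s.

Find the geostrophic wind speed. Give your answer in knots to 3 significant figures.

Coriolis parameter at 65°N:
f = 2Ω sin φ = 2 × 7.29×10⁻⁵ × sin 65° = 1.32×10⁻⁴ s⁻¹
Pressure gradient: |∂P/∂n| = 100 Pa / 77000 m = 1.30×10⁻³ Pa/m
Geostrophic balance (pressure-gradient force = Coriolis force):
V_g = (1/(fρ)) |∂P/∂n| = 1.30×10⁻³ / (1.32×10⁻⁴ × 0.880) = 11.2 m/s
Converting: 11.2 m/s × 1.944 = 21.7 knots

21.7 knots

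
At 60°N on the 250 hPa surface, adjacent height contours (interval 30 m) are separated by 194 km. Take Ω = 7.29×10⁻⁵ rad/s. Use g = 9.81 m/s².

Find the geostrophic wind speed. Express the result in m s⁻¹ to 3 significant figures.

Coriolis parameter at 60°N:
f = 2Ω sin φ = 2 × 7.29×10⁻⁵ × sin 60° = 1.26×10⁻⁴ s⁻¹
Height gradient: |∂Z/∂n| = 30 m / 194000 m = 1.55×10⁻⁴
On a pressure surface, geostrophic balance gives V_g = (g/f)|∂Z/∂n|:
V_g = 9.81 × 1.55×10⁻⁴ / 1.26×10⁻⁴ = 12.0 m/s

12.0 m s⁻¹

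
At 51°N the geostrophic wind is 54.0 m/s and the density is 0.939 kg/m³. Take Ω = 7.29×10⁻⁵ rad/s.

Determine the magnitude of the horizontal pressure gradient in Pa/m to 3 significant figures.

Coriolis parameter at 51°N:
f = 2Ω sin φ = 2 × 7.29×10⁻⁵ × sin 51° = 1.13×10⁻⁴ s⁻¹
Geostrophic balance rearranged: |∂P/∂n| = f ρ V_g
|∂P/∂n| = 1.13×10⁻⁴ × 0.939 × 54.0 = 5.75×10⁻³ Pa/m

5.75×10⁻³ Pa/m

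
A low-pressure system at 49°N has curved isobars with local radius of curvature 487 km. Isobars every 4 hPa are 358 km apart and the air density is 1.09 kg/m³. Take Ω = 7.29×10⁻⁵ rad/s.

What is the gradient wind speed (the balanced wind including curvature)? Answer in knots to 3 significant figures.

Coriolis parameter at 49°N:
f = 2Ω sin φ = 2 × 7.29×10⁻⁵ × sin 49° = 1.10×10⁻⁴ s⁻¹
Pressure gradient: |∂P/∂n| = 400 Pa / 358000 m = 1.12×10⁻³ Pa/m
Geostrophic speed: V_g = |∂P/∂n|/(fρ) = 1.12×10⁻³/(1.10×10⁻⁴ × 1.09) = 9.32 m/s
Around a low, centrifugal force acts outward with Coriolis, so pressure-gradient force balances both:
(1/ρ)|∂P/∂n| = fV + V²/R  →  V² + fR·V − fR·V_g = 0
With fR = 1.10×10⁻⁴ × 487×10³ m = 53.6 m/s:
V = [−fR + √((fR)² + 4 fR V_g)]/2 = [−53.6 + √(53.6² + 4×53.6×9.32)]/2 = 8.09 m/s
Subgeostrophic (V < V_g = 9.32 m/s), as expected around a low.
Converting: 8.09 m/s × 1.944 = 15.7 knots

15.7 knots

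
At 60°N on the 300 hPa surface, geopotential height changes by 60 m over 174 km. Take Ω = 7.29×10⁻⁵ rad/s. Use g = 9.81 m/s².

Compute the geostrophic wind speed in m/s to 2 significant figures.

Coriolis parameter at 60°N:
f = 2Ω sin φ = 2 × 7.29×10⁻⁵ × sin 60° = 1.26×10⁻⁴ s⁻¹
Height gradient: |∂Z/∂n| = 60 m / 174000 m = 3.45×10⁻⁴
On a pressure surface, geostrophic balance gives V_g = (g/f)|∂Z/∂n|:
V_g = 9.81 × 3.45×10⁻⁴ / 1.26×10⁻⁴ = 26.8 m/s

27 m/s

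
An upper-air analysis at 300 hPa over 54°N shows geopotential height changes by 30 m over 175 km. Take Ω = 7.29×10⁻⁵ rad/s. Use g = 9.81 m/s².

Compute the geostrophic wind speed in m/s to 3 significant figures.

14.3 m/s

Coriolis parameter at 54°N:
f = 2Ω sin φ = 2 × 7.29×10⁻⁵ × sin 54° = 1.18×10⁻⁴ s⁻¹
Height gradient: |∂Z/∂n| = 30 m / 175000 m = 1.71×10⁻⁴
On a pressure surface, geostrophic balance gives V_g = (g/f)|∂Z/∂n|:
V_g = 9.81 × 1.71×10⁻⁴ / 1.18×10⁻⁴ = 14.3 m/s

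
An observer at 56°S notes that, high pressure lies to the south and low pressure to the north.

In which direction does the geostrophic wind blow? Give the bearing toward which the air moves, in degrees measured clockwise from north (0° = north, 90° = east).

270°

The pressure-gradient force points toward the north (bearing 000°).
Geostrophic balance: in the Southern Hemisphere the Coriolis force deflects motion to the left, so the geostrophic wind blows 90° to the left of the pressure-gradient force (low pressure on the right).
Rotating 000° by 90° counterclockwise gives 270° — the wind blows toward the west.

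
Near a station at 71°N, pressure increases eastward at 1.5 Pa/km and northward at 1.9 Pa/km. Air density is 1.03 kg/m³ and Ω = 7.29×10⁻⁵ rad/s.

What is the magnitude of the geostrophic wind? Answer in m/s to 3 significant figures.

17.0 m/s

Coriolis parameter at 71°N:
f = 2Ω sin φ = 2 × 7.29×10⁻⁵ × sin 71° = 1.38×10⁻⁴ s⁻¹
Component geostrophic relations (x east, y north):
u_g = −(1/(fρ)) ∂P/∂y,  v_g = (1/(fρ)) ∂P/∂x
u_g = −(1.9×10⁻³)/(1.38×10⁻⁴ × 1.03) = −13.4 m/s;  v_g = (1.5×10⁻³)/(1.38×10⁻⁴ × 1.03) = 10.6 m/s
|V_g| = √(u_g² + v_g²) = 17.0 m/s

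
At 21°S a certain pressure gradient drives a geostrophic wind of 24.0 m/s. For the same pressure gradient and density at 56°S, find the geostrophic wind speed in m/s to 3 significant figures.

With the same pressure gradient and density, V_g ∝ 1/f ∝ 1/sin φ.
V₂ = V₁ · sin φ₁ / sin φ₂ = 24.0 × sin 21° / sin 56°
V₂ = 24.0 × 0.3584/0.8290 = 10.4 m/s

10.4 m/s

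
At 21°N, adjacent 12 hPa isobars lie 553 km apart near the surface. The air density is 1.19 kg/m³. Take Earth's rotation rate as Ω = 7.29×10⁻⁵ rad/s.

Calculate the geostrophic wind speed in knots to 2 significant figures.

Coriolis parameter at 21°N:
f = 2Ω sin φ = 2 × 7.29×10⁻⁵ × sin 21° = 5.23×10⁻⁵ s⁻¹
Pressure gradient: |∂P/∂n| = 1200 Pa / 553000 m = 2.17×10⁻³ Pa/m
Geostrophic balance (pressure-gradient force = Coriolis force):
V_g = (1/(fρ)) |∂P/∂n| = 2.17×10⁻³ / (5.23×10⁻⁵ × 1.19) = 34.9 m/s
Converting: 34.9 m/s × 1.944 = 68 knots

68 knots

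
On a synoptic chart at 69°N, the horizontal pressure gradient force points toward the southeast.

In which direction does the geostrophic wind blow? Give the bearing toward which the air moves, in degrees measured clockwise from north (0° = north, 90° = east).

225°

The pressure-gradient force points toward the southeast (bearing 135°).
Geostrophic balance: in the Northern Hemisphere the Coriolis force deflects motion to the right, so the geostrophic wind blows 90° to the right of the pressure-gradient force (low pressure on the left).
Rotating 135° by 90° clockwise gives 225° — the wind blows toward the southwest.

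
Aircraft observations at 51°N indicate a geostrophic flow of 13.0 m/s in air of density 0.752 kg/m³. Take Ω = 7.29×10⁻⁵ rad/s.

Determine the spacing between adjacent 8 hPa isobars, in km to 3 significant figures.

722 km

Coriolis parameter at 51°N:
f = 2Ω sin φ = 2 × 7.29×10⁻⁵ × sin 51° = 1.13×10⁻⁴ s⁻¹
Geostrophic balance rearranged: |∂P/∂n| = f ρ V_g
|∂P/∂n| = 1.13×10⁻⁴ × 0.752 × 13.0 = 1.11×10⁻³ Pa/m
Isobar spacing: Δn = ΔP/|∂P/∂n| = 800 Pa / 1.11×10⁻³ Pa/m = 722219 m ≈ 722 km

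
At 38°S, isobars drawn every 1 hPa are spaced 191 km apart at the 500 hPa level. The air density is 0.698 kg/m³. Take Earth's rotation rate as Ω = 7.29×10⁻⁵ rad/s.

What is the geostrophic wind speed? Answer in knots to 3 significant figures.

Coriolis parameter at 38°S:
f = 2Ω sin φ = 2 × 7.29×10⁻⁵ × sin 38° = 8.98×10⁻⁵ s⁻¹
Pressure gradient: |∂P/∂n| = 100 Pa / 191000 m = 5.24×10⁻⁴ Pa/m
Geostrophic balance (pressure-gradient force = Coriolis force):
V_g = (1/(fρ)) |∂P/∂n| = 5.24×10⁻⁴ / (8.98×10⁻⁵ × 0.698) = 8.36 m/s
Converting: 8.36 m/s × 1.944 = 16.2 knots

16.2 knots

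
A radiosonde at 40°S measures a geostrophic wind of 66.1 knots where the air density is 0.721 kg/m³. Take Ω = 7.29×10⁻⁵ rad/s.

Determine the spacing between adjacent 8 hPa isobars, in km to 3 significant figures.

348 km

Coriolis parameter at 40°S:
f = 2Ω sin φ = 2 × 7.29×10⁻⁵ × sin 40° = 9.37×10⁻⁵ s⁻¹
Wind speed in SI: 66.1 knots = 34.0 m/s
Geostrophic balance rearranged: |∂P/∂n| = f ρ V_g
|∂P/∂n| = 9.37×10⁻⁵ × 0.721 × 34.0 = 2.30×10⁻³ Pa/m
Isobar spacing: Δn = ΔP/|∂P/∂n| = 800 Pa / 2.30×10⁻³ Pa/m = 348169 m ≈ 348 km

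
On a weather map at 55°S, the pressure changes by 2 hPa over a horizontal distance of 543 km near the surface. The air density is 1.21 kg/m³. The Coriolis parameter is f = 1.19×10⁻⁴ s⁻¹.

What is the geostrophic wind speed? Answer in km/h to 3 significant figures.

9.21 km/h

Pressure gradient: |∂P/∂n| = 200 Pa / 543000 m = 3.68×10⁻⁴ Pa/m
Geostrophic balance (pressure-gradient force = Coriolis force):
V_g = (1/(fρ)) |∂P/∂n| = 3.68×10⁻⁴ / (1.19×10⁻⁴ × 1.21) = 2.56 m/s
Converting: 2.56 m/s × 3.6 = 9.21 km/h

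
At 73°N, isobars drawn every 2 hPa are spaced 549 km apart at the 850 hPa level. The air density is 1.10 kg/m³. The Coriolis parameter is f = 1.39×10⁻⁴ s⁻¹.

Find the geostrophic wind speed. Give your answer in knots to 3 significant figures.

Pressure gradient: |∂P/∂n| = 200 Pa / 549000 m = 3.64×10⁻⁴ Pa/m
Geostrophic balance (pressure-gradient force = Coriolis force):
V_g = (1/(fρ)) |∂P/∂n| = 3.64×10⁻⁴ / (1.39×10⁻⁴ × 1.10) = 2.38 m/s
Converting: 2.38 m/s × 1.944 = 4.63 knots

4.63 knots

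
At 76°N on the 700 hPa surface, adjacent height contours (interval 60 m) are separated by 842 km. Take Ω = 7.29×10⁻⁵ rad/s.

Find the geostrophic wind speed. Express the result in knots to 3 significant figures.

Coriolis parameter at 76°N:
f = 2Ω sin φ = 2 × 7.29×10⁻⁵ × sin 76° = 1.41×10⁻⁴ s⁻¹
Height gradient: |∂Z/∂n| = 60 m / 842000 m = 7.13×10⁻⁵
On a pressure surface, geostrophic balance gives V_g = (g/f)|∂Z/∂n|:
V_g = 9.81 × 7.13×10⁻⁵ / 1.41×10⁻⁴ = 4.94 m/s
Converting: 4.94 m/s × 1.944 = 9.61 knots

9.61 knots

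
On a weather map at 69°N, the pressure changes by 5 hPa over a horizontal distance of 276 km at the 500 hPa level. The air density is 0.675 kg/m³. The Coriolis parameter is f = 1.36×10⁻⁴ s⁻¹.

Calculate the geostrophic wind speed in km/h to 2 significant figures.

Pressure gradient: |∂P/∂n| = 500 Pa / 276000 m = 1.81×10⁻³ Pa/m
Geostrophic balance (pressure-gradient force = Coriolis force):
V_g = (1/(fρ)) |∂P/∂n| = 1.81×10⁻³ / (1.36×10⁻⁴ × 0.675) = 19.7 m/s
Converting: 19.7 m/s × 3.6 = 71 km/h

71 km/h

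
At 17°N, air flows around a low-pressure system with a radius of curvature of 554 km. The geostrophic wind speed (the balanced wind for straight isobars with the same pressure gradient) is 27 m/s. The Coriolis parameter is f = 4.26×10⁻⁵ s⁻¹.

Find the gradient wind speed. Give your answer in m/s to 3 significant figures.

Around a low, centrifugal force acts outward with Coriolis, so pressure-gradient force balances both:
(1/ρ)|∂P/∂n| = fV + V²/R  →  V² + fR·V − fR·V_g = 0
With fR = 4.26×10⁻⁵ × 554×10³ m = 23.6 m/s:
V = [−fR + √((fR)² + 4 fR V_g)]/2 = [−23.6 + √(23.6² + 4×23.6×27)]/2 = 16.1 m/s
Subgeostrophic (V < V_g = 27 m/s), as expected around a low.

16.1 m/s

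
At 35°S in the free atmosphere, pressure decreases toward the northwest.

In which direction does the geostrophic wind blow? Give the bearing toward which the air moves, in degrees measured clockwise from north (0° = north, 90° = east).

225°

The pressure-gradient force points toward the northwest (bearing 315°).
Geostrophic balance: in the Southern Hemisphere the Coriolis force deflects motion to the left, so the geostrophic wind blows 90° to the left of the pressure-gradient force (low pressure on the right).
Rotating 315° by 90° counterclockwise gives 225° — the wind blows toward the southwest.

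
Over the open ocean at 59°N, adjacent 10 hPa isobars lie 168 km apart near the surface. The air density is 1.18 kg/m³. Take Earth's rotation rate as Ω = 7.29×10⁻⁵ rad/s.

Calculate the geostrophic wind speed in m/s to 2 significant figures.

Coriolis parameter at 59°N:
f = 2Ω sin φ = 2 × 7.29×10⁻⁵ × sin 59° = 1.25×10⁻⁴ s⁻¹
Pressure gradient: |∂P/∂n| = 1000 Pa / 168000 m = 5.95×10⁻³ Pa/m
Geostrophic balance (pressure-gradient force = Coriolis force):
V_g = (1/(fρ)) |∂P/∂n| = 5.95×10⁻³ / (1.25×10⁻⁴ × 1.18) = 40.4 m/s

40 m/s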